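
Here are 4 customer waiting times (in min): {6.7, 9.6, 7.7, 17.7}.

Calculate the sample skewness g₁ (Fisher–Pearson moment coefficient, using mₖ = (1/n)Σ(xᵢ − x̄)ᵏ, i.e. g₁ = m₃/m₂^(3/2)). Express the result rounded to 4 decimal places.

0.9642

x̄ = (6.7 + 9.6 + 7.7 + 17.7) / 4 = 10.4250
deviations (xᵢ − x̄): -3.7250, -0.8250, -2.7250, 7.2750
Σ(xᵢ − x̄)² = 74.9075 ⇒ m₂ = 74.9075/4 = 18.72688
Σ(xᵢ − x̄)³ = 312.5509 ⇒ m₃ = 312.5509/4 = 78.13772
m₂^(3/2) = 18.72688^(1.5) = 81.03973
g₁ = m₃ / m₂^(3/2) = 78.13772 / 81.03973 ≈ 0.9642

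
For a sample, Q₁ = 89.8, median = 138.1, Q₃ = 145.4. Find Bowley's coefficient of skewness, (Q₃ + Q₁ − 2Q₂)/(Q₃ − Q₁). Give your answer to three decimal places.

numerator: Q₃ + Q₁ − 2Q₂ = 145.4 + 89.8 − 2×138.1 = -41.0000
denominator: Q₃ − Q₁ = 145.4 − 89.8 = 55.6000
Bowley skewness = -41.0000 / 55.6000 ≈ -0.737

-0.737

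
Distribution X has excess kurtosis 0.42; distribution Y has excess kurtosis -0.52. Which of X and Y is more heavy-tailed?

Higher excess kurtosis ⇒ heavier tails relative to the normal distribution.
0.42 vs -0.52: the larger is 0.42, so X has heavier tails. (X is leptokurtic — heavier-than-normal tails; the other is platykurtic.)

X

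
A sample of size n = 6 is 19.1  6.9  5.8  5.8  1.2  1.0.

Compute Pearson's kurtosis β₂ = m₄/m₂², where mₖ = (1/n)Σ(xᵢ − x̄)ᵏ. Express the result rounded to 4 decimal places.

x̄ = 6.6333
Σ(xᵢ − x̄)² = 218.1333 ⇒ m₂ = 36.35556
Σ(xᵢ − x̄)⁴ = 26034.2262 ⇒ m₄ = 4339.03770
m₂² = 1321.72642
β₂ = m₄/m₂² = 4339.03770 / 1321.72642 ≈ 3.2829

3.2829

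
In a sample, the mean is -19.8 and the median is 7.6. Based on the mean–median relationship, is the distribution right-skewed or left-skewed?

left-skewed

mean − median = -19.8 − 7.6 = -27.4
mean < median ⇒ the longer tail is on the left ⇒ left-skewed (negatively skewed).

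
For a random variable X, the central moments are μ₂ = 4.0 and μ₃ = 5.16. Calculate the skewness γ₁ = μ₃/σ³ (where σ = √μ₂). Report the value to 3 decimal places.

0.645

σ = √μ₂ = √4.0 = 2.00000
σ³ = μ₂^(3/2) = 8.00000
γ₁ = μ₃/σ³ = 5.16 / 8.00000 ≈ 0.645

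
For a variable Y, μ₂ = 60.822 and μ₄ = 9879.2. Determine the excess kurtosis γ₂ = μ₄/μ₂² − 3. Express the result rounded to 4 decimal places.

-0.3295

μ₂² = 60.822² = 3699.31568
μ₄/μ₂² = 9879.2 / 3699.31568 = 2.67055
γ₂ = 2.67055 − 3 ≈ -0.3295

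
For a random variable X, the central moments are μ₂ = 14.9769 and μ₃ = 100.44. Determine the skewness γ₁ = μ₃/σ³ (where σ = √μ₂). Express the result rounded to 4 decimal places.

σ = √μ₂ = √14.9769 = 3.87000
σ³ = μ₂^(3/2) = 57.96060
γ₁ = μ₃/σ³ = 100.44 / 57.96060 ≈ 1.7329

1.7329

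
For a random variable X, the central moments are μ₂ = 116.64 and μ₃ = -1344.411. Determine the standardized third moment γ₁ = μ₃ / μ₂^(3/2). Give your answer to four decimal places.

-1.0672

σ = √μ₂ = √116.64 = 10.80000
σ³ = μ₂^(3/2) = 1259.71200
γ₁ = μ₃/σ³ = -1344.411 / 1259.71200 ≈ -1.0672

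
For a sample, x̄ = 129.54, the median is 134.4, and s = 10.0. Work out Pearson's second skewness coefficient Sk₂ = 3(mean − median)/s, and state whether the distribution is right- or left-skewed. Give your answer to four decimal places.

Sk₂ = 3(129.54 − 134.4) / 10.0 = 3 × -4.8600 / 10.0
    = -14.5800 / 10.0 ≈ -1.4580
Sk₂ < 0 ⇒ mean < median ⇒ left-skewed (negative skew).

-1.4580, left-skewed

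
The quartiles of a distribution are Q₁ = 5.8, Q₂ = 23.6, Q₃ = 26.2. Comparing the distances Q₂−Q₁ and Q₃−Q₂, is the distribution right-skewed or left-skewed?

left-skewed

Q₂ − Q₁ = 17.8;  Q₃ − Q₂ = 2.6
Q₂ − Q₁ > Q₃ − Q₂ ⇒ the lower half is more spread out ⇒ left-skewed.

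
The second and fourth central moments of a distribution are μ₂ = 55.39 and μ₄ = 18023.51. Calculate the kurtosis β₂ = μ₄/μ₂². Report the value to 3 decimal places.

μ₂² = 55.39² = 3068.05210
μ₄/μ₂² = 18023.51 / 3068.05210 = 5.87458
β₂ ≈ 5.875

5.875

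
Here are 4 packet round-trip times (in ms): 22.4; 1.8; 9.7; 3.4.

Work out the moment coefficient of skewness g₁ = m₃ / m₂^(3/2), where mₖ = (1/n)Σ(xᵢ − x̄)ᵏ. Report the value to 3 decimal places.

x̄ = (22.4 + 1.8 + 9.7 + 3.4) / 4 = 9.3250
deviations (xᵢ − x̄): 13.0750, -7.5250, 0.3750, -5.9250
Σ(xᵢ − x̄)² = 262.8275 ⇒ m₂ = 262.8275/4 = 65.70687
Σ(xᵢ − x̄)³ = 1601.1889 ⇒ m₃ = 1601.1889/4 = 400.29722
m₂^(3/2) = 65.70687^(1.5) = 532.61847
g₁ = m₃ / m₂^(3/2) = 400.29722 / 532.61847 ≈ 0.752

0.752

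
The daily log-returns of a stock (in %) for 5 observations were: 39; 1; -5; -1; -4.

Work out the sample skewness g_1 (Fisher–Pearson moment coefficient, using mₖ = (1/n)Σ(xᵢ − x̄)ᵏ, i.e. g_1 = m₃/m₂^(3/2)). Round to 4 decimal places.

1.4392

x̄ = (39 + 1 - 5 - 1 - 4) / 5 = 6.0000
deviations (xᵢ − x̄): 33.0000, -5.0000, -11.0000, -7.0000, -10.0000
Σ(xᵢ − x̄)² = 1384.0000 ⇒ m₂ = 1384.0000/5 = 276.80000
Σ(xᵢ − x̄)³ = 33138.0000 ⇒ m₃ = 33138.0000/5 = 6627.60000
m₂^(3/2) = 276.80000^(1.5) = 4605.20671
g_1 = m₃ / m₂^(3/2) = 6627.60000 / 4605.20671 ≈ 1.4392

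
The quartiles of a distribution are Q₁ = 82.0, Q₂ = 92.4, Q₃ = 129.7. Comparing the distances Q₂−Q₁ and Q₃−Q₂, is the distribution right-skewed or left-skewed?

right-skewed

Q₂ − Q₁ = 10.4;  Q₃ − Q₂ = 37.3
Q₃ − Q₂ > Q₂ − Q₁ ⇒ the upper half is more spread out ⇒ right-skewed.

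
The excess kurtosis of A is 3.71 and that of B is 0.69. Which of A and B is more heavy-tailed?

A

Higher excess kurtosis ⇒ heavier tails relative to the normal distribution.
3.71 vs 0.69: the larger is 3.71, so A has heavier tails.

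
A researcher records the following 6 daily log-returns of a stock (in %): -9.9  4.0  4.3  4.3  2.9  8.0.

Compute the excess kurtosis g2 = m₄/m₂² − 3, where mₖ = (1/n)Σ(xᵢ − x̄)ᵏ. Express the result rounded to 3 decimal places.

0.727

x̄ = 2.2667
Σ(xᵢ − x̄)² = 192.5733 ⇒ m₂ = 32.09556
Σ(xᵢ − x̄)⁴ = 23036.1078 ⇒ m₄ = 3839.35130
m₂² = 1030.12469
g2 = m₄/m₂² − 3 = 3.72707 − 3 ≈ 0.727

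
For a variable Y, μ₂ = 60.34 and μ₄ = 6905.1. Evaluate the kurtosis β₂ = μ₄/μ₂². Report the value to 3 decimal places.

μ₂² = 60.34² = 3640.91560
μ₄/μ₂² = 6905.1 / 3640.91560 = 1.89653
β₂ ≈ 1.897

1.897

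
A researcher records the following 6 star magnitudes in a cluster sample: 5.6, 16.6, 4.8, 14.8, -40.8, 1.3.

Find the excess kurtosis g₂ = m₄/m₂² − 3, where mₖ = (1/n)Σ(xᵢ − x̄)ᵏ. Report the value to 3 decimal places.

x̄ = 0.3833
Σ(xᵢ − x̄)² = 2214.4483 ⇒ m₂ = 369.07472
Σ(xᵢ − x̄)⁴ = 2990121.0952 ⇒ m₄ = 498353.51586
m₂² = 136216.15058
g₂ = m₄/m₂² − 3 = 3.65855 − 3 ≈ 0.659

0.659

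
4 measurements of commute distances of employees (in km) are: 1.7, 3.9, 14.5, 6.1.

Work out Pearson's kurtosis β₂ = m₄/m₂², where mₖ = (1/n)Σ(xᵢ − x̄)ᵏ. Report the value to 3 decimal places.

x̄ = 6.5500
Σ(xᵢ − x̄)² = 93.9500 ⇒ m₂ = 23.48750
Σ(xᵢ − x̄)⁴ = 4597.2205 ⇒ m₄ = 1149.30513
m₂² = 551.66266
β₂ = m₄/m₂² = 1149.30513 / 551.66266 ≈ 2.083

2.083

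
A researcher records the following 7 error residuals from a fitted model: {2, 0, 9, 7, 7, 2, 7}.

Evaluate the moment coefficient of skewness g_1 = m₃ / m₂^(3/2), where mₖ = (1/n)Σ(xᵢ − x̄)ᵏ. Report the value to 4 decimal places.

x̄ = (2 + 0 + 9 + 7 + 7 + 2 + 7) / 7 = 4.8571
deviations (xᵢ − x̄): -2.8571, -4.8571, 4.1429, 2.1429, 2.1429, -2.8571, 2.1429
Σ(xᵢ − x̄)² = 70.8571 ⇒ m₂ = 70.8571/7 = 10.12245
Σ(xᵢ − x̄)³ = -60.6122 ⇒ m₃ = -60.6122/7 = -8.65889
m₂^(3/2) = 10.12245^(1.5) = 32.20538
g_1 = m₃ / m₂^(3/2) = -8.65889 / 32.20538 ≈ -0.2689

-0.2689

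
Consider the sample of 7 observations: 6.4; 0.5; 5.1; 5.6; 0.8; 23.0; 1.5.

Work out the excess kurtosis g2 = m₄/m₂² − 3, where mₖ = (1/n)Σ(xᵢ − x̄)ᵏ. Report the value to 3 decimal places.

x̄ = 6.1286
Σ(xᵢ − x̄)² = 367.5543 ⇒ m₂ = 52.50776
Σ(xᵢ − x̄)⁴ = 83292.8855 ⇒ m₄ = 11898.98364
m₂² = 2757.06435
g2 = m₄/m₂² − 3 = 4.31582 − 3 ≈ 1.316

1.316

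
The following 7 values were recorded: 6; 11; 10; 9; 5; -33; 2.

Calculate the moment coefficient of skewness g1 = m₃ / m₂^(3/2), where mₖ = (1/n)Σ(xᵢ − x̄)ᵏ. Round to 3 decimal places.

x̄ = (6 + 11 + 10 + 9 + 5 - 33 + 2) / 7 = 1.4286
deviations (xᵢ − x̄): 4.5714, 9.5714, 8.5714, 7.5714, 3.5714, -34.4286, 0.5714
Σ(xᵢ − x̄)² = 1441.7143 ⇒ m₂ = 1441.7143/7 = 205.95918
Σ(xᵢ − x̄)³ = -38727.1837 ⇒ m₃ = -38727.1837/7 = -5532.45481
m₂^(3/2) = 205.95918^(1.5) = 2955.77753
g1 = m₃ / m₂^(3/2) = -5532.45481 / 2955.77753 ≈ -1.872

-1.872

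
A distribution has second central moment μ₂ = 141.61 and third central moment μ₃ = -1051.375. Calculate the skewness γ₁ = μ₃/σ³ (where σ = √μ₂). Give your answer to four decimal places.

σ = √μ₂ = √141.61 = 11.90000
σ³ = μ₂^(3/2) = 1685.15900
γ₁ = μ₃/σ³ = -1051.375 / 1685.15900 ≈ -0.6239

-0.6239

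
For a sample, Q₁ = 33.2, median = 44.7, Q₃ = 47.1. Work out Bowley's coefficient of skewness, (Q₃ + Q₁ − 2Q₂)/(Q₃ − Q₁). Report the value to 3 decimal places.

numerator: Q₃ + Q₁ − 2Q₂ = 47.1 + 33.2 − 2×44.7 = -9.1000
denominator: Q₃ − Q₁ = 47.1 − 33.2 = 13.9000
Bowley skewness = -9.1000 / 13.9000 ≈ -0.655

-0.655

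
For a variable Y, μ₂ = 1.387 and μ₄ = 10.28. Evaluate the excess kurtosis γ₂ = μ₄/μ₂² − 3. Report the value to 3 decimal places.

2.344

μ₂² = 1.387² = 1.92377
μ₄/μ₂² = 10.28 / 1.92377 = 5.34368
γ₂ = 5.34368 − 3 ≈ 2.344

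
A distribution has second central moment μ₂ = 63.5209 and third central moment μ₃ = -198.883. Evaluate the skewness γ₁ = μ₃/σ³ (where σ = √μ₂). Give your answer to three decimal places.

-0.393

σ = √μ₂ = √63.5209 = 7.97000
σ³ = μ₂^(3/2) = 506.26157
γ₁ = μ₃/σ³ = -198.883 / 506.26157 ≈ -0.393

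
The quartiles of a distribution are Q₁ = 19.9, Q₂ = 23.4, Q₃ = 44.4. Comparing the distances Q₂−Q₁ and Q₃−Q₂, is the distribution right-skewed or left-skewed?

right-skewed

Q₂ − Q₁ = 3.5;  Q₃ − Q₂ = 21.0
Q₃ − Q₂ > Q₂ − Q₁ ⇒ the upper half is more spread out ⇒ right-skewed.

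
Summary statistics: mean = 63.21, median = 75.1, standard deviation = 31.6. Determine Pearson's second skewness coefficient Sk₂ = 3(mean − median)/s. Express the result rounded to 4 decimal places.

-1.1288

Sk₂ = 3(63.21 − 75.1) / 31.6 = 3 × -11.8900 / 31.6
    = -35.6700 / 31.6 ≈ -1.1288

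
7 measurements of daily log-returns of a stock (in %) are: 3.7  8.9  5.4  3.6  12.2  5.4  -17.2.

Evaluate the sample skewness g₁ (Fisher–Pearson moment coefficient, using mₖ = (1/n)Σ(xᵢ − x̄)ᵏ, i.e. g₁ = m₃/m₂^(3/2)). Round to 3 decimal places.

-1.574

x̄ = (3.7 + 8.9 + 5.4 + 3.6 + 12.2 + 5.4 - 17.2) / 7 = 3.1429
deviations (xᵢ − x̄): 0.5571, 5.7571, 2.2571, 0.4571, 9.0571, 2.2571, -20.3429
Σ(xᵢ − x̄)² = 539.7171 ⇒ m₂ = 539.7171/7 = 77.10245
Σ(xᵢ − x̄)³ = -7461.4618 ⇒ m₃ = -7461.4618/7 = -1065.92311
m₂^(3/2) = 77.10245^(1.5) = 677.02119
g₁ = m₃ / m₂^(3/2) = -1065.92311 / 677.02119 ≈ -1.574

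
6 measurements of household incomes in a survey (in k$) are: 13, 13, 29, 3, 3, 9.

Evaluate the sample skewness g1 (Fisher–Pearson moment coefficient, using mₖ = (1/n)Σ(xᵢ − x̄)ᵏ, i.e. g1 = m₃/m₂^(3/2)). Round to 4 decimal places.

0.9620

x̄ = (13 + 13 + 29 + 3 + 3 + 9) / 6 = 11.6667
deviations (xᵢ − x̄): 1.3333, 1.3333, 17.3333, -8.6667, -8.6667, -2.6667
Σ(xᵢ − x̄)² = 461.3333 ⇒ m₂ = 461.3333/6 = 76.88889
Σ(xᵢ − x̄)³ = 3891.5556 ⇒ m₃ = 3891.5556/6 = 648.59259
m₂^(3/2) = 76.88889^(1.5) = 674.21029
g1 = m₃ / m₂^(3/2) = 648.59259 / 674.21029 ≈ 0.9620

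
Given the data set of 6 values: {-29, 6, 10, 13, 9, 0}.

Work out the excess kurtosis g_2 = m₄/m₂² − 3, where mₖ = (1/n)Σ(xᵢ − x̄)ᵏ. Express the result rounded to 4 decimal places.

0.6330

x̄ = 1.5000
Σ(xᵢ − x̄)² = 1213.5000 ⇒ m₂ = 202.25000
Σ(xᵢ − x̄)⁴ = 891654.3750 ⇒ m₄ = 148609.06250
m₂² = 40905.06250
g_2 = m₄/m₂² − 3 = 3.63302 − 3 ≈ 0.6330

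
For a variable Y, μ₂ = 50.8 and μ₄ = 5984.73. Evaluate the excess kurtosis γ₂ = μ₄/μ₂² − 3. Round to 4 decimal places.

-0.6809

μ₂² = 50.8² = 2580.64000
μ₄/μ₂² = 5984.73 / 2580.64000 = 2.31909
γ₂ = 2.31909 − 3 ≈ -0.6809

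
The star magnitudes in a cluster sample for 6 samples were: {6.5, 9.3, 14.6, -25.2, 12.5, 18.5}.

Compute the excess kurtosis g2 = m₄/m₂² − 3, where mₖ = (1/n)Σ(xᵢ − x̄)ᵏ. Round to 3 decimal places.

x̄ = 6.0333
Σ(xᵢ − x̄)² = 1257.0333 ⇒ m₂ = 209.50556
Σ(xᵢ − x̄)⁴ = 983044.5364 ⇒ m₄ = 163840.75606
m₂² = 43892.57781
g2 = m₄/m₂² − 3 = 3.73277 − 3 ≈ 0.733

0.733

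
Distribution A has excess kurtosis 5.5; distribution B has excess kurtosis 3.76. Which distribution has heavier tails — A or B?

A

Higher excess kurtosis ⇒ heavier tails relative to the normal distribution.
5.5 vs 3.76: the larger is 5.5, so A has heavier tails.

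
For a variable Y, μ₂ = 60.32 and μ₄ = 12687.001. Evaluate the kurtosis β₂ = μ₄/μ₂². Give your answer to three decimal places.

3.487

μ₂² = 60.32² = 3638.50240
μ₄/μ₂² = 12687.001 / 3638.50240 = 3.48687
β₂ ≈ 3.487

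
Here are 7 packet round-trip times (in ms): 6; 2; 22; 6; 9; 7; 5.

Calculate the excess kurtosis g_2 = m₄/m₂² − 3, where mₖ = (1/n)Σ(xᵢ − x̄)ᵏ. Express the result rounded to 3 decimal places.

1.276

x̄ = 8.1429
Σ(xᵢ − x̄)² = 250.8571 ⇒ m₂ = 35.83673
Σ(xᵢ − x̄)⁴ = 38437.7259 ⇒ m₄ = 5491.10371
m₂² = 1284.27155
g_2 = m₄/m₂² − 3 = 4.27566 − 3 ≈ 1.276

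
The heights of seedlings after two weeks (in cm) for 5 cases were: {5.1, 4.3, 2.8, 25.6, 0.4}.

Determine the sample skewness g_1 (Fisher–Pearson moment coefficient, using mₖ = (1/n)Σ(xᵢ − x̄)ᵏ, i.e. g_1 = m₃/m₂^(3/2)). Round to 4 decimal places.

x̄ = (5.1 + 4.3 + 2.8 + 25.6 + 0.4) / 5 = 7.6400
deviations (xᵢ − x̄): -2.5400, -3.3400, -4.8400, 17.9600, -7.2400
Σ(xᵢ − x̄)² = 416.0120 ⇒ m₂ = 416.0120/5 = 83.20240
Σ(xᵢ − x̄)³ = 5246.6762 ⇒ m₃ = 5246.6762/5 = 1049.33525
m₂^(3/2) = 83.20240^(1.5) = 758.93360
g_1 = m₃ / m₂^(3/2) = 1049.33525 / 758.93360 ≈ 1.3826

1.3826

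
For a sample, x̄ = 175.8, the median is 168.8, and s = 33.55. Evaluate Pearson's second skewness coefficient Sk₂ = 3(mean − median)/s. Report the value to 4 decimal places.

Sk₂ = 3(175.8 − 168.8) / 33.55 = 3 × 7.0000 / 33.55
    = 21.0000 / 33.55 ≈ 0.6259

0.6259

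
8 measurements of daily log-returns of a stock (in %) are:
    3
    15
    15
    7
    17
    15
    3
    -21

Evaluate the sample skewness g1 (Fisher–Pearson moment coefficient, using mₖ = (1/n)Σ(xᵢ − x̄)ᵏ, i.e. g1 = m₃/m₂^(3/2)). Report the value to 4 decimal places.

x̄ = (3 + 15 + 15 + 7 + 17 + 15 + 3 - 21) / 8 = 6.7500
deviations (xᵢ − x̄): -3.7500, 8.2500, 8.2500, 0.2500, 10.2500, 8.2500, -3.7500, -27.7500
Σ(xᵢ − x̄)² = 1107.5000 ⇒ m₂ = 1107.5000/8 = 138.43750
Σ(xᵢ − x̄)³ = -18713.2500 ⇒ m₃ = -18713.2500/8 = -2339.15625
m₂^(3/2) = 138.43750^(1.5) = 1628.84824
g1 = m₃ / m₂^(3/2) = -2339.15625 / 1628.84824 ≈ -1.4361

-1.4361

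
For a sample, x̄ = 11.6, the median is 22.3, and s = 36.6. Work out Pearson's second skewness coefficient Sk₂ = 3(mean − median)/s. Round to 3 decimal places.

Sk₂ = 3(11.6 − 22.3) / 36.6 = 3 × -10.7000 / 36.6
    = -32.1000 / 36.6 ≈ -0.877

-0.877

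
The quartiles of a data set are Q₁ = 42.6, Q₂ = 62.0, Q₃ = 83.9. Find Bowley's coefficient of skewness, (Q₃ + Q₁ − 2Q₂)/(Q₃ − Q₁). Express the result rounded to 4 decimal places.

numerator: Q₃ + Q₁ − 2Q₂ = 83.9 + 42.6 − 2×62.0 = 2.5000
denominator: Q₃ − Q₁ = 83.9 − 42.6 = 41.3000
Bowley skewness = 2.5000 / 41.3000 ≈ 0.0605

0.0605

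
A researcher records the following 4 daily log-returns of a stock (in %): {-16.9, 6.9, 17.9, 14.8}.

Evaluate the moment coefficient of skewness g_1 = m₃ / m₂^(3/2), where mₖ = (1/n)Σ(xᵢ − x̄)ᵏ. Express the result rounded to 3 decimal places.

-0.879

x̄ = (-16.9 + 6.9 + 17.9 + 14.8) / 4 = 5.6750
deviations (xᵢ − x̄): -22.5750, 1.2250, 12.2250, 9.1250
Σ(xᵢ − x̄)² = 743.8475 ⇒ m₂ = 743.8475/4 = 185.96187
Σ(xᵢ − x̄)³ = -8916.2404 ⇒ m₃ = -8916.2404/4 = -2229.06009
m₂^(3/2) = 185.96187^(1.5) = 2535.92190
g_1 = m₃ / m₂^(3/2) = -2229.06009 / 2535.92190 ≈ -0.879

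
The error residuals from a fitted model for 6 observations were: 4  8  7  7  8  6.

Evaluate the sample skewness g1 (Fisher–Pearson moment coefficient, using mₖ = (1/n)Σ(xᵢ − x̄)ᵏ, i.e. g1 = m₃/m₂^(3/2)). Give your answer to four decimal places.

x̄ = (4 + 8 + 7 + 7 + 8 + 6) / 6 = 6.6667
deviations (xᵢ − x̄): -2.6667, 1.3333, 0.3333, 0.3333, 1.3333, -0.6667
Σ(xᵢ − x̄)² = 11.3333 ⇒ m₂ = 11.3333/6 = 1.88889
Σ(xᵢ − x̄)³ = -14.4444 ⇒ m₃ = -14.4444/6 = -2.40741
m₂^(3/2) = 1.88889^(1.5) = 2.59603
g1 = m₃ / m₂^(3/2) = -2.40741 / 2.59603 ≈ -0.9273

-0.9273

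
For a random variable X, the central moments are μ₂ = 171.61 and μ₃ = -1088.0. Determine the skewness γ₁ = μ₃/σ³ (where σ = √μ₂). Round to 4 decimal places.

-0.4840

σ = √μ₂ = √171.61 = 13.10000
σ³ = μ₂^(3/2) = 2248.09100
γ₁ = μ₃/σ³ = -1088.0 / 2248.09100 ≈ -0.4840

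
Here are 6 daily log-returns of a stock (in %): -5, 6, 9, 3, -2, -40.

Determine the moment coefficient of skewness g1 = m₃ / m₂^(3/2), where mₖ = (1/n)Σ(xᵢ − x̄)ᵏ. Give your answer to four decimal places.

-1.4747

x̄ = (-5 + 6 + 9 + 3 - 2 - 40) / 6 = -4.8333
deviations (xᵢ − x̄): -0.1667, 10.8333, 13.8333, 7.8333, 2.8333, -35.1667
Σ(xᵢ − x̄)² = 1614.8333 ⇒ m₂ = 1614.8333/6 = 269.13889
Σ(xᵢ − x̄)³ = -39068.4444 ⇒ m₃ = -39068.4444/6 = -6511.40741
m₂^(3/2) = 269.13889^(1.5) = 4415.34540
g1 = m₃ / m₂^(3/2) = -6511.40741 / 4415.34540 ≈ -1.4747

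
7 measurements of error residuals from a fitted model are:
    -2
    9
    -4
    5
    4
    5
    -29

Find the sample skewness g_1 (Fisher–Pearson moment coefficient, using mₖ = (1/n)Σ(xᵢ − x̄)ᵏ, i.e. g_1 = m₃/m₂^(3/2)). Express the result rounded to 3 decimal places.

-1.561

x̄ = (-2 + 9 - 4 + 5 + 4 + 5 - 29) / 7 = -1.7143
deviations (xᵢ − x̄): -0.2857, 10.7143, -2.2857, 6.7143, 5.7143, 6.7143, -27.2857
Σ(xᵢ − x̄)² = 987.4286 ⇒ m₂ = 987.4286/7 = 141.06122
Σ(xᵢ − x̄)³ = -18304.5306 ⇒ m₃ = -18304.5306/7 = -2614.93294
m₂^(3/2) = 141.06122^(1.5) = 1675.37285
g_1 = m₃ / m₂^(3/2) = -2614.93294 / 1675.37285 ≈ -1.561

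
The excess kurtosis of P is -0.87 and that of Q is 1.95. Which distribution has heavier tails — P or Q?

Q

Higher excess kurtosis ⇒ heavier tails relative to the normal distribution.
-0.87 vs 1.95: the larger is 1.95, so Q has heavier tails. (Q is leptokurtic — heavier-than-normal tails; the other is platykurtic.)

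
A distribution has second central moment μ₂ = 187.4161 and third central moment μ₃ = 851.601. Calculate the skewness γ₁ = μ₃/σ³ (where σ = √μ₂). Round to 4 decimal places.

σ = √μ₂ = √187.4161 = 13.69000
σ³ = μ₂^(3/2) = 2565.72641
γ₁ = μ₃/σ³ = 851.601 / 2565.72641 ≈ 0.3319

0.3319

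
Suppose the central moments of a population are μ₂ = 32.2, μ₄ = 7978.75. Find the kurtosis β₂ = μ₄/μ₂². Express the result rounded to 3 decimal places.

μ₂² = 32.2² = 1036.84000
μ₄/μ₂² = 7978.75 / 1036.84000 = 7.69526
β₂ ≈ 7.695

7.695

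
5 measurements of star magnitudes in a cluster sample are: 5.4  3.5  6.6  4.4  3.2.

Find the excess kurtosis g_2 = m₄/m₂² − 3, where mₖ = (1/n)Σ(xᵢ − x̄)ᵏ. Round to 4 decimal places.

x̄ = 4.6200
Σ(xᵢ − x̄)² = 7.8480 ⇒ m₂ = 1.56960
Σ(xᵢ − x̄)⁴ = 21.3814 ⇒ m₄ = 4.27628
m₂² = 2.46364
g_2 = m₄/m₂² − 3 = 1.73576 − 3 ≈ -1.2642

-1.2642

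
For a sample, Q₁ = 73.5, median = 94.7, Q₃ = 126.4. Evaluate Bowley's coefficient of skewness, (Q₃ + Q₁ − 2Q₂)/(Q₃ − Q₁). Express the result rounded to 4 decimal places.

numerator: Q₃ + Q₁ − 2Q₂ = 126.4 + 73.5 − 2×94.7 = 10.5000
denominator: Q₃ − Q₁ = 126.4 − 73.5 = 52.9000
Bowley skewness = 10.5000 / 52.9000 ≈ 0.1985

0.1985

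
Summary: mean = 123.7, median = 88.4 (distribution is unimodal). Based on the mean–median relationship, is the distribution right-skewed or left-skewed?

right-skewed

mean − median = 123.7 − 88.4 = 35.3
mean > median ⇒ the longer tail is on the right ⇒ right-skewed (positively skewed).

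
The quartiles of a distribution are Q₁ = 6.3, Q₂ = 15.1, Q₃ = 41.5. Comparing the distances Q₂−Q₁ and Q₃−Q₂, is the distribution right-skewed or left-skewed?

right-skewed

Q₂ − Q₁ = 8.8;  Q₃ − Q₂ = 26.4
Q₃ − Q₂ > Q₂ − Q₁ ⇒ the upper half is more spread out ⇒ right-skewed.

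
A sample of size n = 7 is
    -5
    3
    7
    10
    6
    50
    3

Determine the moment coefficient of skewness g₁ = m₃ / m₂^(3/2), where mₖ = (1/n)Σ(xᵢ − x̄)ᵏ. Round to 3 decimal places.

1.742

x̄ = (-5 + 3 + 7 + 10 + 6 + 50 + 3) / 7 = 10.5714
deviations (xᵢ − x̄): -15.5714, -7.5714, -3.5714, -0.5714, -4.5714, 39.4286, -7.5714
Σ(xᵢ − x̄)² = 1945.7143 ⇒ m₂ = 1945.7143/7 = 277.95918
Σ(xᵢ − x̄)³ = 56511.1837 ⇒ m₃ = 56511.1837/7 = 8073.02624
m₂^(3/2) = 277.95918^(1.5) = 4634.16552
g₁ = m₃ / m₂^(3/2) = 8073.02624 / 4634.16552 ≈ 1.742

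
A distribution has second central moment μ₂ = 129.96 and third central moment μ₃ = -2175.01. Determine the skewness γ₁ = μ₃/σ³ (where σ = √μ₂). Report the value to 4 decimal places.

-1.4681

σ = √μ₂ = √129.96 = 11.40000
σ³ = μ₂^(3/2) = 1481.54400
γ₁ = μ₃/σ³ = -2175.01 / 1481.54400 ≈ -1.4681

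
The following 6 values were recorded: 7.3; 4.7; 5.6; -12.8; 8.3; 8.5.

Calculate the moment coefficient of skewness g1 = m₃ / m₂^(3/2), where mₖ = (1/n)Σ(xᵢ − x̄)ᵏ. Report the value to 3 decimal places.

-1.657

x̄ = (7.3 + 4.7 + 5.6 - 12.8 + 8.3 + 8.5) / 6 = 3.6000
deviations (xᵢ − x̄): 3.7000, 1.1000, 2.0000, -16.4000, 4.7000, 4.9000
Σ(xᵢ − x̄)² = 333.9600 ⇒ m₂ = 333.9600/6 = 55.66000
Σ(xᵢ − x̄)³ = -4129.4880 ⇒ m₃ = -4129.4880/6 = -688.24800
m₂^(3/2) = 55.66000^(1.5) = 415.25494
g1 = m₃ / m₂^(3/2) = -688.24800 / 415.25494 ≈ -1.657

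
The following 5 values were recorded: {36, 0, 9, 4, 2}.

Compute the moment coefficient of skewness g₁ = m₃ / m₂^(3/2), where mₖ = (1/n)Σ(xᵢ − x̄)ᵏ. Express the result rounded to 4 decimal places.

x̄ = (36 + 0 + 9 + 4 + 2) / 5 = 10.2000
deviations (xᵢ − x̄): 25.8000, -10.2000, -1.2000, -6.2000, -8.2000
Σ(xᵢ − x̄)² = 876.8000 ⇒ m₂ = 876.8000/5 = 175.36000
Σ(xᵢ − x̄)³ = 15320.8800 ⇒ m₃ = 15320.8800/5 = 3064.17600
m₂^(3/2) = 175.36000^(1.5) = 2322.17960
g₁ = m₃ / m₂^(3/2) = 3064.17600 / 2322.17960 ≈ 1.3195

1.3195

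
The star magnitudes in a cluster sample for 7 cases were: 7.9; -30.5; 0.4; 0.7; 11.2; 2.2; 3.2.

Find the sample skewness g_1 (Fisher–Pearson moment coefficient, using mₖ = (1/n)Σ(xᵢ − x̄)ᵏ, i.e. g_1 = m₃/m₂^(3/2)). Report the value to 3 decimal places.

-1.675

x̄ = (7.9 - 30.5 + 0.4 + 0.7 + 11.2 + 2.2 + 3.2) / 7 = -0.7000
deviations (xᵢ − x̄): 8.6000, -29.8000, 1.1000, 1.4000, 11.9000, 2.9000, 3.9000
Σ(xᵢ − x̄)² = 1130.4000 ⇒ m₂ = 1130.4000/7 = 161.48571
Σ(xᵢ − x̄)³ = -24054.5940 ⇒ m₃ = -24054.5940/7 = -3436.37057
m₂^(3/2) = 161.48571^(1.5) = 2052.11249
g_1 = m₃ / m₂^(3/2) = -3436.37057 / 2052.11249 ≈ -1.675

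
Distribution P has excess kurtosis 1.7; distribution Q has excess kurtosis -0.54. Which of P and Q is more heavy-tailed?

Higher excess kurtosis ⇒ heavier tails relative to the normal distribution.
1.7 vs -0.54: the larger is 1.7, so P has heavier tails. (P is leptokurtic — heavier-than-normal tails; the other is platykurtic.)

P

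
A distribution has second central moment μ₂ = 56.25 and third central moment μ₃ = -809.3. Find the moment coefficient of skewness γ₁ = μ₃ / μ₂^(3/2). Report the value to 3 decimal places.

-1.918

σ = √μ₂ = √56.25 = 7.50000
σ³ = μ₂^(3/2) = 421.87500
γ₁ = μ₃/σ³ = -809.3 / 421.87500 ≈ -1.918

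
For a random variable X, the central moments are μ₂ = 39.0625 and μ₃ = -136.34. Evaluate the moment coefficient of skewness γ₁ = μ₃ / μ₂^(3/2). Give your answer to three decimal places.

σ = √μ₂ = √39.0625 = 6.25000
σ³ = μ₂^(3/2) = 244.14063
γ₁ = μ₃/σ³ = -136.34 / 244.14063 ≈ -0.558

-0.558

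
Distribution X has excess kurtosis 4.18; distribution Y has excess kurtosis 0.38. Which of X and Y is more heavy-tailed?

Higher excess kurtosis ⇒ heavier tails relative to the normal distribution.
4.18 vs 0.38: the larger is 4.18, so X has heavier tails.

X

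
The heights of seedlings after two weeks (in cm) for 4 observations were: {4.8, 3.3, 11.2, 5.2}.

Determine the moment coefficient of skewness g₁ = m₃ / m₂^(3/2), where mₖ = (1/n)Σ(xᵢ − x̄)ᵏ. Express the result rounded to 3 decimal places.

0.959

x̄ = (4.8 + 3.3 + 11.2 + 5.2) / 4 = 6.1250
deviations (xᵢ − x̄): -1.3250, -2.8250, 5.0750, -0.9250
Σ(xᵢ − x̄)² = 36.3475 ⇒ m₂ = 36.3475/4 = 9.08687
Σ(xᵢ − x̄)³ = 105.0469 ⇒ m₃ = 105.0469/4 = 26.26172
m₂^(3/2) = 9.08687^(1.5) = 27.39188
g₁ = m₃ / m₂^(3/2) = 26.26172 / 27.39188 ≈ 0.959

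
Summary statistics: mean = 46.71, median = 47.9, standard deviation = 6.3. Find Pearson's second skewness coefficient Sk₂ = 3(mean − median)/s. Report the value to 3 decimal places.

Sk₂ = 3(46.71 − 47.9) / 6.3 = 3 × -1.1900 / 6.3
    = -3.5700 / 6.3 ≈ -0.567

-0.567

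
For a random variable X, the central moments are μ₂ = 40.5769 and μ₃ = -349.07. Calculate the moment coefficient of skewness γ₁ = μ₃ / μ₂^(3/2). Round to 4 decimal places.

-1.3505

σ = √μ₂ = √40.5769 = 6.37000
σ³ = μ₂^(3/2) = 258.47485
γ₁ = μ₃/σ³ = -349.07 / 258.47485 ≈ -1.3505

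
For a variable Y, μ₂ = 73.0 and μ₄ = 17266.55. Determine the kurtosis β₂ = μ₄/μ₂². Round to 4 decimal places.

μ₂² = 73.0² = 5329.00000
μ₄/μ₂² = 17266.55 / 5329.00000 = 3.24011
β₂ ≈ 3.2401

3.2401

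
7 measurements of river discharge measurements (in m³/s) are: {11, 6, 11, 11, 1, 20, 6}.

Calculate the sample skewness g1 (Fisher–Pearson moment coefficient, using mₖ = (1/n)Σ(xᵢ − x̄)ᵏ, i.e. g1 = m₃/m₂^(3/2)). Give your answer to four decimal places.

0.4350

x̄ = (11 + 6 + 11 + 11 + 1 + 20 + 6) / 7 = 9.4286
deviations (xᵢ − x̄): 1.5714, -3.4286, 1.5714, 1.5714, -8.4286, 10.5714, -3.4286
Σ(xᵢ − x̄)² = 213.7143 ⇒ m₂ = 213.7143/7 = 30.53061
Σ(xᵢ − x̄)³ = 513.6735 ⇒ m₃ = 513.6735/7 = 73.38192
m₂^(3/2) = 30.53061^(1.5) = 168.69541
g1 = m₃ / m₂^(3/2) = 73.38192 / 168.69541 ≈ 0.4350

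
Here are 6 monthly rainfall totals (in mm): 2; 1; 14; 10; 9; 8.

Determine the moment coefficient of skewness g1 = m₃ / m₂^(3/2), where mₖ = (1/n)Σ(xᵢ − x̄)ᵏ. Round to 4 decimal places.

-0.1530

x̄ = (2 + 1 + 14 + 10 + 9 + 8) / 6 = 7.3333
deviations (xᵢ − x̄): -5.3333, -6.3333, 6.6667, 2.6667, 1.6667, 0.6667
Σ(xᵢ − x̄)² = 123.3333 ⇒ m₂ = 123.3333/6 = 20.55556
Σ(xᵢ − x̄)³ = -85.5556 ⇒ m₃ = -85.5556/6 = -14.25926
m₂^(3/2) = 20.55556^(1.5) = 93.19526
g1 = m₃ / m₂^(3/2) = -14.25926 / 93.19526 ≈ -0.1530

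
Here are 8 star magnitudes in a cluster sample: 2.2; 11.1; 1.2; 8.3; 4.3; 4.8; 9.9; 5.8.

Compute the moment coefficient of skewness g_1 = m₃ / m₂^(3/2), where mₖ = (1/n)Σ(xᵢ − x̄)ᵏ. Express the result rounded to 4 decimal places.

x̄ = (2.2 + 11.1 + 1.2 + 8.3 + 4.3 + 4.8 + 9.9 + 5.8) / 8 = 5.9500
deviations (xᵢ − x̄): -3.7500, 5.1500, -4.7500, 2.3500, -1.6500, -1.1500, 3.9500, -0.1500
Σ(xᵢ − x̄)² = 88.3400 ⇒ m₂ = 88.3400/8 = 11.04250
Σ(xᵢ − x̄)³ = 45.2760 ⇒ m₃ = 45.2760/8 = 5.65950
m₂^(3/2) = 11.04250^(1.5) = 36.69451
g_1 = m₃ / m₂^(3/2) = 5.65950 / 36.69451 ≈ 0.1542

0.1542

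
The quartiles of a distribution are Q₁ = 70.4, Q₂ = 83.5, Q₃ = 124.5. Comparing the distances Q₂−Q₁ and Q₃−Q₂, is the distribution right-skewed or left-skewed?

right-skewed

Q₂ − Q₁ = 13.1;  Q₃ − Q₂ = 41.0
Q₃ − Q₂ > Q₂ − Q₁ ⇒ the upper half is more spread out ⇒ right-skewed.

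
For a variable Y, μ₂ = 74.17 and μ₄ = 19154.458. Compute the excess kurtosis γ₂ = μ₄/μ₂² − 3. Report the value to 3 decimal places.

μ₂² = 74.17² = 5501.18890
μ₄/μ₂² = 19154.458 / 5501.18890 = 3.48188
γ₂ = 3.48188 − 3 ≈ 0.482

0.482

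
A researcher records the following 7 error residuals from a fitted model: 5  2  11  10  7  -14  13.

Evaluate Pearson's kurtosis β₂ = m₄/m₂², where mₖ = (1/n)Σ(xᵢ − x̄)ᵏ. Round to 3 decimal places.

3.743

x̄ = 4.8571
Σ(xᵢ − x̄)² = 498.8571 ⇒ m₂ = 71.26531
Σ(xᵢ − x̄)⁴ = 133053.2362 ⇒ m₄ = 19007.60516
m₂² = 5078.74386
β₂ = m₄/m₂² = 19007.60516 / 5078.74386 ≈ 3.743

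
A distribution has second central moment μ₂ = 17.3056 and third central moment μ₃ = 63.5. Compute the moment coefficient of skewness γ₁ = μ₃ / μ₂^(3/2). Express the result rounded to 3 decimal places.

σ = √μ₂ = √17.3056 = 4.16000
σ³ = μ₂^(3/2) = 71.99130
γ₁ = μ₃/σ³ = 63.5 / 71.99130 ≈ 0.882

0.882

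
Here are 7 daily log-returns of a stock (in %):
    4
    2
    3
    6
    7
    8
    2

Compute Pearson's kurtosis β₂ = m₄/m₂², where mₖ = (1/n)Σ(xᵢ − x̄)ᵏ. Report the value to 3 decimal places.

1.486

x̄ = 4.5714
Σ(xᵢ − x̄)² = 35.7143 ⇒ m₂ = 5.10204
Σ(xᵢ − x̄)⁴ = 270.7813 ⇒ m₄ = 38.68305
m₂² = 26.03082
β₂ = m₄/m₂² = 38.68305 / 26.03082 ≈ 1.486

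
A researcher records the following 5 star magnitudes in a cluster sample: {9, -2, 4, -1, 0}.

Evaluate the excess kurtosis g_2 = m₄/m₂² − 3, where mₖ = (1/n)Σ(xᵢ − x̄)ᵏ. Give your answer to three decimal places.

-0.940

x̄ = 2.0000
Σ(xᵢ − x̄)² = 82.0000 ⇒ m₂ = 16.40000
Σ(xᵢ − x̄)⁴ = 2770.0000 ⇒ m₄ = 554.00000
m₂² = 268.96000
g_2 = m₄/m₂² − 3 = 2.05979 − 3 ≈ -0.940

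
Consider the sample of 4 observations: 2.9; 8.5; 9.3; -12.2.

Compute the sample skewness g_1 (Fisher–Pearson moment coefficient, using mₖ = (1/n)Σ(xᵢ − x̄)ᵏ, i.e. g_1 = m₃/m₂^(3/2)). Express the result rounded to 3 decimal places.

-0.899

x̄ = (2.9 + 8.5 + 9.3 - 12.2) / 4 = 2.1250
deviations (xᵢ − x̄): 0.7750, 6.3750, 7.1750, -14.3250
Σ(xᵢ − x̄)² = 297.9275 ⇒ m₂ = 297.9275/4 = 74.48187
Σ(xᵢ − x̄)³ = -2310.6476 ⇒ m₃ = -2310.6476/4 = -577.66191
m₂^(3/2) = 74.48187^(1.5) = 642.80005
g_1 = m₃ / m₂^(3/2) = -577.66191 / 642.80005 ≈ -0.899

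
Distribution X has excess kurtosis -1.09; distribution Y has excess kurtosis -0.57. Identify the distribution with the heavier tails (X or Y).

Higher excess kurtosis ⇒ heavier tails relative to the normal distribution.
-1.09 vs -0.57: the larger is -0.57, so Y has heavier tails.

Y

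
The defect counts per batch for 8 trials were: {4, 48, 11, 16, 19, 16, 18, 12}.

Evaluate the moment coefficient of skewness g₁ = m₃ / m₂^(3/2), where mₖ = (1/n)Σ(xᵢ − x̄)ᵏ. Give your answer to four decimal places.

1.6317

x̄ = (4 + 48 + 11 + 16 + 19 + 16 + 18 + 12) / 8 = 18.0000
deviations (xᵢ − x̄): -14.0000, 30.0000, -7.0000, -2.0000, 1.0000, -2.0000, 0.0000, -6.0000
Σ(xᵢ − x̄)² = 1190.0000 ⇒ m₂ = 1190.0000/8 = 148.75000
Σ(xᵢ − x̄)³ = 23682.0000 ⇒ m₃ = 23682.0000/8 = 2960.25000
m₂^(3/2) = 148.75000^(1.5) = 1814.20125
g₁ = m₃ / m₂^(3/2) = 2960.25000 / 1814.20125 ≈ 1.6317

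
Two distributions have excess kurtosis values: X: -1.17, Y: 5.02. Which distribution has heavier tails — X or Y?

Y

Higher excess kurtosis ⇒ heavier tails relative to the normal distribution.
-1.17 vs 5.02: the larger is 5.02, so Y has heavier tails. (Y is leptokurtic — heavier-than-normal tails; the other is platykurtic.)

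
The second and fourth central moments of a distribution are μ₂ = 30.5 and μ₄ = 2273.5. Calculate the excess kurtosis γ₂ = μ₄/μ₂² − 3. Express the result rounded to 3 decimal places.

-0.556

μ₂² = 30.5² = 930.25000
μ₄/μ₂² = 2273.5 / 930.25000 = 2.44397
γ₂ = 2.44397 − 3 ≈ -0.556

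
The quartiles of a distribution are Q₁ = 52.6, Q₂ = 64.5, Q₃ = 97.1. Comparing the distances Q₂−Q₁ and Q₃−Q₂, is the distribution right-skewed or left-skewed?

Q₂ − Q₁ = 11.9;  Q₃ − Q₂ = 32.6
Q₃ − Q₂ > Q₂ − Q₁ ⇒ the upper half is more spread out ⇒ right-skewed.

right-skewed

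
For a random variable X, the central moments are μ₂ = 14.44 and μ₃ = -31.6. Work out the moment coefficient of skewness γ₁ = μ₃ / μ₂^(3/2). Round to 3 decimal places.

σ = √μ₂ = √14.44 = 3.80000
σ³ = μ₂^(3/2) = 54.87200
γ₁ = μ₃/σ³ = -31.6 / 54.87200 ≈ -0.576

-0.576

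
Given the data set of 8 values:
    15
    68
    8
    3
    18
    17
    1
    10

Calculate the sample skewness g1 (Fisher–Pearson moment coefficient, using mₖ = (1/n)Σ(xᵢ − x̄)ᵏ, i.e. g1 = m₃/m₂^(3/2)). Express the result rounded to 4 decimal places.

x̄ = (15 + 68 + 8 + 3 + 18 + 17 + 1 + 10) / 8 = 17.5000
deviations (xᵢ − x̄): -2.5000, 50.5000, -9.5000, -14.5000, 0.5000, -0.5000, -16.5000, -7.5000
Σ(xᵢ − x̄)² = 3186.0000 ⇒ m₂ = 3186.0000/8 = 398.25000
Σ(xᵢ − x̄)³ = 119952.0000 ⇒ m₃ = 119952.0000/8 = 14994.00000
m₂^(3/2) = 398.25000^(1.5) = 7947.55746
g1 = m₃ / m₂^(3/2) = 14994.00000 / 7947.55746 ≈ 1.8866

1.8866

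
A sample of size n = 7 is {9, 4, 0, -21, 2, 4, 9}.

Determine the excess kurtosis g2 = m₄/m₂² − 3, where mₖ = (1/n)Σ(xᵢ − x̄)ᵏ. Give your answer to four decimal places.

x̄ = 1.0000
Σ(xᵢ − x̄)² = 632.0000 ⇒ m₂ = 90.28571
Σ(xᵢ − x̄)⁴ = 242612.0000 ⇒ m₄ = 34658.85714
m₂² = 8151.51020
g2 = m₄/m₂² − 3 = 4.25183 − 3 ≈ 1.2518

1.2518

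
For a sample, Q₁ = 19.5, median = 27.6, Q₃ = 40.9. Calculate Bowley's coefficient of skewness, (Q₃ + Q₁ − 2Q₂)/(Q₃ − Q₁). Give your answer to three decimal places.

0.243

numerator: Q₃ + Q₁ − 2Q₂ = 40.9 + 19.5 − 2×27.6 = 5.2000
denominator: Q₃ − Q₁ = 40.9 − 19.5 = 21.4000
Bowley skewness = 5.2000 / 21.4000 ≈ 0.243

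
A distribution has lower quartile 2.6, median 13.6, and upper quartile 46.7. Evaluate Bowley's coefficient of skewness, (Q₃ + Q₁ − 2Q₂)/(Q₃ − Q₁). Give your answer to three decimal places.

0.501

numerator: Q₃ + Q₁ − 2Q₂ = 46.7 + 2.6 − 2×13.6 = 22.1000
denominator: Q₃ − Q₁ = 46.7 − 2.6 = 44.1000
Bowley skewness = 22.1000 / 44.1000 ≈ 0.501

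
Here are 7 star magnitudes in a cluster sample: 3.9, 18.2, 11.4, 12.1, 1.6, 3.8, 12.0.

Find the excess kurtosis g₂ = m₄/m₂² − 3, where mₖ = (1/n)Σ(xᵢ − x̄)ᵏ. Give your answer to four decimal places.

-1.2464

x̄ = 9.0000
Σ(xᵢ − x̄)² = 216.8200 ⇒ m₂ = 30.97429
Σ(xᵢ − x̄)⁴ = 11776.7986 ⇒ m₄ = 1682.39980
m₂² = 959.40638
g₂ = m₄/m₂² − 3 = 1.75358 − 3 ≈ -1.2464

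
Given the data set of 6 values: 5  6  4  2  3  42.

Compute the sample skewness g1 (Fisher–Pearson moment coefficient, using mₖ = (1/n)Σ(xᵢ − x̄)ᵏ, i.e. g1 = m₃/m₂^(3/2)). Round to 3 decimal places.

x̄ = (5 + 6 + 4 + 2 + 3 + 42) / 6 = 10.3333
deviations (xᵢ − x̄): -5.3333, -4.3333, -6.3333, -8.3333, -7.3333, 31.6667
Σ(xᵢ − x̄)² = 1213.3333 ⇒ m₂ = 1213.3333/6 = 202.22222
Σ(xᵢ − x̄)³ = 30294.4444 ⇒ m₃ = 30294.4444/6 = 5049.07407
m₂^(3/2) = 202.22222^(1.5) = 2875.69828
g1 = m₃ / m₂^(3/2) = 5049.07407 / 2875.69828 ≈ 1.756

1.756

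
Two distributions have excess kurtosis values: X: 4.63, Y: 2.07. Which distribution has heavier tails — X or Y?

X

Higher excess kurtosis ⇒ heavier tails relative to the normal distribution.
4.63 vs 2.07: the larger is 4.63, so X has heavier tails.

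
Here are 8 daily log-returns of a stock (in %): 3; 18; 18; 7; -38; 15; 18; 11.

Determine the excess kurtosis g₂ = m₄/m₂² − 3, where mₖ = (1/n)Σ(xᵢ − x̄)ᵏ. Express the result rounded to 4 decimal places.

2.1681

x̄ = 6.5000
Σ(xᵢ − x̄)² = 2482.0000 ⇒ m₂ = 310.25000
Σ(xᵢ − x̄)⁴ = 3979640.5000 ⇒ m₄ = 497455.06250
m₂² = 96255.06250
g₂ = m₄/m₂² − 3 = 5.16809 − 3 ≈ 2.1681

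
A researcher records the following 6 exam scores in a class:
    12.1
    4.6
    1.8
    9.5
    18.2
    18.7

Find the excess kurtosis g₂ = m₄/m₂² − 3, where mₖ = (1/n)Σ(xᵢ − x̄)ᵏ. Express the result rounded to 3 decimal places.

x̄ = 10.8167
Σ(xᵢ − x̄)² = 239.9883 ⇒ m₂ = 39.99806
Σ(xᵢ − x̄)⁴ = 14943.0158 ⇒ m₄ = 2490.50264
m₂² = 1599.84445
g₂ = m₄/m₂² − 3 = 1.55672 − 3 ≈ -1.443

-1.443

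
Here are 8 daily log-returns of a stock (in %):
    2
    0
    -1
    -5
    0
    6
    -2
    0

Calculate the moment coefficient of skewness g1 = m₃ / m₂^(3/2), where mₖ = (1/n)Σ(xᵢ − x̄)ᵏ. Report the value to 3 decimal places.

0.435

x̄ = (2 + 0 - 1 - 5 + 0 + 6 - 2 + 0) / 8 = 0.0000
deviations (xᵢ − x̄): 2.0000, 0.0000, -1.0000, -5.0000, 0.0000, 6.0000, -2.0000, 0.0000
Σ(xᵢ − x̄)² = 70.0000 ⇒ m₂ = 70.0000/8 = 8.75000
Σ(xᵢ − x̄)³ = 90.0000 ⇒ m₃ = 90.0000/8 = 11.25000
m₂^(3/2) = 8.75000^(1.5) = 25.88285
g1 = m₃ / m₂^(3/2) = 11.25000 / 25.88285 ≈ 0.435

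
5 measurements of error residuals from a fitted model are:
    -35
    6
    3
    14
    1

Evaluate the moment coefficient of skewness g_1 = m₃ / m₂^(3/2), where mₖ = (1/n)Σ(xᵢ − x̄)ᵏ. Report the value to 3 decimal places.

-1.237

x̄ = (-35 + 6 + 3 + 14 + 1) / 5 = -2.2000
deviations (xᵢ − x̄): -32.8000, 8.2000, 5.2000, 16.2000, 3.2000
Σ(xᵢ − x̄)² = 1442.8000 ⇒ m₂ = 1442.8000/5 = 288.56000
Σ(xᵢ − x̄)³ = -30311.2800 ⇒ m₃ = -30311.2800/5 = -6062.25600
m₂^(3/2) = 288.56000^(1.5) = 4901.78427
g_1 = m₃ / m₂^(3/2) = -6062.25600 / 4901.78427 ≈ -1.237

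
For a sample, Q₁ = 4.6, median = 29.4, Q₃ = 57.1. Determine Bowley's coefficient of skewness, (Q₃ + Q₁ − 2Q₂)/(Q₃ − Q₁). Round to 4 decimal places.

numerator: Q₃ + Q₁ − 2Q₂ = 57.1 + 4.6 − 2×29.4 = 2.9000
denominator: Q₃ − Q₁ = 57.1 − 4.6 = 52.5000
Bowley skewness = 2.9000 / 52.5000 ≈ 0.0552

0.0552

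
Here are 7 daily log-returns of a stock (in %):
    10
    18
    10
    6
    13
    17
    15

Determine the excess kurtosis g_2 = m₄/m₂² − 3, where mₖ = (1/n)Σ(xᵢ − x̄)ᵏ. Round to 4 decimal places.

-1.1474

x̄ = 12.7143
Σ(xᵢ − x̄)² = 111.4286 ⇒ m₂ = 15.91837
Σ(xᵢ − x̄)⁴ = 3286.1458 ⇒ m₄ = 469.44940
m₂² = 253.39442
g_2 = m₄/m₂² − 3 = 1.85264 − 3 ≈ -1.1474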